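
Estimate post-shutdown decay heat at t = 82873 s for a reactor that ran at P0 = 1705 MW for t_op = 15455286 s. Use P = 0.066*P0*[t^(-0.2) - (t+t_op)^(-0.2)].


P/P0 = 0.066 * [t^(-0.2) - (t + t_op)^(-0.2)]
P/P0 = 0.066 * [82873^(-0.2) - (82873 + 15455286)^(-0.2)]
P/P0 = 0.066 * [0.1038287 - 0.03645189] = 0.004446869
P = 1705 * 0.004446869 = 7.5819 MW

7.5819


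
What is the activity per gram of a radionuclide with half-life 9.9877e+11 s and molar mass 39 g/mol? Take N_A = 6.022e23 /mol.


lambda = ln(2) / t_half = ln(2) / 9.9877e+11 = 6.940008e-13 /s
SA = lambda * N_A / M
SA = 6.940008e-13 * 6.022e23 / 39
SA = 1.0716e+10 Bq/g

1.0716e+10


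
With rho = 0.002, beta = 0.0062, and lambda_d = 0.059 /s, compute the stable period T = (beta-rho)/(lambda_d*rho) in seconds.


T = (beta - rho) / (lambda_d * rho)
T = (0.0062 - 0.002) / (0.059 * 0.002)
T = 35.593 s

35.593


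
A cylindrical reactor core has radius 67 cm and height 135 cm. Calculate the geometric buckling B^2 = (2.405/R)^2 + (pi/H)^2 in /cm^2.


B^2 = (2.405/R)^2 + (pi/H)^2
B^2 = (2.405/67)^2 + (pi/135)^2
B^2 = 0.0018300 /cm^2

0.0018300


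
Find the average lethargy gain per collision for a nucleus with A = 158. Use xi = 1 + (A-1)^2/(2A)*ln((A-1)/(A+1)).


xi = 1 + (A-1)^2/(2A) * ln((A-1)/(A+1))
xi = 1 + (158-1)^2/(2*158) * ln((158-1)/(158 +1))
xi = 0.012605

0.012605


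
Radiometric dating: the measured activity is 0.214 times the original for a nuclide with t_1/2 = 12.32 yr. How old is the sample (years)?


lambda = ln(2) / t_half = ln(2) / 12.32 = 0.05626195 /yr
t = -ln(A/A0) / lambda
t = -ln(0.214) / 0.05626195
t = 27.404 yr

27.404


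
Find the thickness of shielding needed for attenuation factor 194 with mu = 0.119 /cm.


x = ln(factor) / mu
x = ln(194) / 0.119
x = 44.268 cm

44.268


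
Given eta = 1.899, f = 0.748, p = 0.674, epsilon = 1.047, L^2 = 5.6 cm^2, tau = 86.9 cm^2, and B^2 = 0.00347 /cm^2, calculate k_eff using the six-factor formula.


k_inf = eta*f*p*eps = 1.899*0.748*0.674*1.047 = 1.002382
P_TNL = 1/(1 + L^2*B^2) = 1/(1 + 5.6*0.00347) = 0.9809384
P_FNL = exp(-B^2*tau) = exp(-0.00347*86.9) = 0.7396760
k_eff = k_inf * P_TNL * P_FNL = 1.002382 * 0.9809384 * 0.7396760
k_eff = 0.72730

0.72730


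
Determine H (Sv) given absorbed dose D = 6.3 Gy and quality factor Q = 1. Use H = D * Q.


H = D * Q
H = 6.3 * 1
H = 6.3000 Sv

6.3000


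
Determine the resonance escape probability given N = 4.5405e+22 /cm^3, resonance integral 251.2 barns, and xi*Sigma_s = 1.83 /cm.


p = exp(-N * I * 1e-24 / (xi*Sigma_s))
p = exp(-4.5405e+22 * 251.2 * 1e-24 / 1.83)
p = 0.0019643

0.0019643


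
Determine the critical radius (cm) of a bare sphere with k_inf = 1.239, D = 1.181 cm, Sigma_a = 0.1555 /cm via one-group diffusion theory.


L^2 = D / Sigma_a = 1.181 / 0.1555 = 7.594855 cm^2
B_m^2 = (k_inf - 1) / L^2 = (1.239 - 1) / 7.594855 = 0.03146867 /cm^2
For a bare sphere: B_g = pi/R, so R_c = pi / sqrt(B_m^2)
R_c = pi / sqrt(0.03146867) = 17.710 cm

17.710


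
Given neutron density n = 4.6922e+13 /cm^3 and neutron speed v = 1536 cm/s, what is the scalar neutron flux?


phi = n * v
phi = 4.6922e+13 * 1536
phi = 7.2072e+16 /cm^2/s

7.2072e+16


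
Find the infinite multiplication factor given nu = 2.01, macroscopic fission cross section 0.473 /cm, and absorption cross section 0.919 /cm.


k_inf = nu * Sigma_f / Sigma_a
k_inf = 2.01 * 0.473 / 0.919
k_inf = 1.0345

1.0345


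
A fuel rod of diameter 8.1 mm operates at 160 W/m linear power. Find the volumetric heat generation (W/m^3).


r = D / 2 / 1000 = 8.1 / 2 / 1000 = 0.00405 m
q''' = q' / (pi * r^2)
q''' = 160 / (pi * 0.00405^2)
q''' = 3.1050e+06 W/m^3

3.1050e+06


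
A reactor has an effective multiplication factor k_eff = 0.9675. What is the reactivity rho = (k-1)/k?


rho = (k_eff - 1) / k_eff
rho = (0.9675 - 1) / 0.9675
rho = -0.033592

-0.033592


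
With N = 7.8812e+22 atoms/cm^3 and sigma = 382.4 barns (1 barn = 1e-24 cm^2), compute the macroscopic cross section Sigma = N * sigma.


Sigma = N * sigma_barns * 1e-24
Sigma = 7.8812e+22 * 382.4 * 1e-24
Sigma = 30.138 /cm

30.138


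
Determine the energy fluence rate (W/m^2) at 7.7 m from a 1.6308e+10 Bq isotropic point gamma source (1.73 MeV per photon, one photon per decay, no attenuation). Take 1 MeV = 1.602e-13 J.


psi = A * E * 1.602e-13 / (4*pi*r^2)
psi = 1.6308e+10 * 1.73 * 1.602e-13 / (4*pi*7.7^2)
psi = 6.0662e-06 W/m^2

6.0662e-06


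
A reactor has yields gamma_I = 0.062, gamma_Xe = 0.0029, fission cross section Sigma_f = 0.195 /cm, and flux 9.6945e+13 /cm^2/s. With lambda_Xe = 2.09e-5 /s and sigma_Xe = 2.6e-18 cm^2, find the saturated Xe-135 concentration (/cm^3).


Xe_eq = (gamma_I + gamma_Xe) * Sigma_f * phi / (lambda_Xe + sigma_Xe * phi)
Numerator = (0.062 + 0.0029) * 0.195 * 9.6945e+13 = 1.226887e+12
Denominator = 2.09e-5 + 2.6e-18 * 9.6945e+13 = 2.729570e-04
Xe_eq = 1.226887e+12 / 2.729570e-04 = 4.4948e+15 /cm^3

4.4948e+15


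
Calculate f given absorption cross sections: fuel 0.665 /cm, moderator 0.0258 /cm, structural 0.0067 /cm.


f = Sigma_a_fuel / (Sigma_a_fuel + Sigma_a_mod + Sigma_a_other)
f = 0.665 / (0.665 + 0.0258 + 0.0067)
f = 0.95341

0.95341


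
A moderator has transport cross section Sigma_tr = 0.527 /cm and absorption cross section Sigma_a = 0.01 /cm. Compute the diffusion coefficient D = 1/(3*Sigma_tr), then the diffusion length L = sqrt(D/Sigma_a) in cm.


D = 1 / (3 * Sigma_tr) = 1 / (3 * 0.527) = 0.6325111 cm
L = sqrt(D / Sigma_a)
L = sqrt(0.6325111 / 0.01)
L = 7.9531 cm

7.9531


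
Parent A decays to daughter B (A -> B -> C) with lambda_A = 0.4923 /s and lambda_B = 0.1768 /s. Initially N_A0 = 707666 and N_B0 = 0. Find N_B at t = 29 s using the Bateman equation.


N_B(t) = lambda_A * N_A0 / (lambda_B - lambda_A) * [exp(-lambda_A*t) - exp(-lambda_B*t)]
exp(-0.4923*29) = 6.305332e-07; exp(-0.1768*29) = 0.005933150
N_B = 0.4923 * 707666 / (0.1768 - 0.4923) * (6.305332e-07 - 0.005933150)
N_B = 6550.9

6550.9


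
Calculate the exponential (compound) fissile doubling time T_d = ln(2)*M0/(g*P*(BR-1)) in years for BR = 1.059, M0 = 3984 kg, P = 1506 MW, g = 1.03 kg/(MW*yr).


Breeding gain G = BR - 1 = 1.059 - 1 = 0.059
Fissile production rate = g * P * G = 1.03 * 1506 * 0.059 = 91.51962 kg/yr
T_d = ln(2) * M0 / (g * P * G)
T_d = ln(2) * 3984 / 91.51962 = 30.174 yr

30.174


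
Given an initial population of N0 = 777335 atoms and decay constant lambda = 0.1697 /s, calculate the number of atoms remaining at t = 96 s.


N = N0 * exp(-lambda * t)
N = 777335 * exp(-0.1697 * 96)
N = 0.065378

0.065378


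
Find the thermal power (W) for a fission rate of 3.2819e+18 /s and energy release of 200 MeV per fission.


P = fission_rate * E_MeV * 1.602e-13
P = 3.2819e+18 * 200 * 1.602e-13
P = 1.0515e+08 W

1.0515e+08


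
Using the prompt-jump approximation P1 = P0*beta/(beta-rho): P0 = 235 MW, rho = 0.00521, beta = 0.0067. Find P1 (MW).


P1/P0 = beta / (beta - rho)
P1/P0 = 0.0067 / (0.0067 - 0.00521) = 4.496644
P1 = 235 * 4.496644 = 1056.7 MW

1056.7


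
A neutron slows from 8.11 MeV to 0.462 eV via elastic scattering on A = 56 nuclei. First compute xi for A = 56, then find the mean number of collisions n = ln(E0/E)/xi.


xi = 1 + (A-1)^2/(2A)*ln((A-1)/(A+1)) = 0.03529286 (for A = 56)
n = ln(E0/E) / xi
n = ln(8.11e6 / 0.462) / 0.03529286
n = ln(1.755411e+07) / 0.03529286 = 472.64

472.64


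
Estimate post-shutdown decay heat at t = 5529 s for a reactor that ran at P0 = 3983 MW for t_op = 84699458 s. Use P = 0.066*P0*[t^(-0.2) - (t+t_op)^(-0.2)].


P/P0 = 0.066 * [t^(-0.2) - (t + t_op)^(-0.2)]
P/P0 = 0.066 * [5529^(-0.2) - (5529 + 84699458)^(-0.2)]
P/P0 = 0.066 * [0.1784312 - 0.02596679] = 0.01006265
P = 3983 * 0.01006265 = 40.080 MW

40.080


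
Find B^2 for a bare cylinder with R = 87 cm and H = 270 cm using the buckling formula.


B^2 = (2.405/R)^2 + (pi/H)^2
B^2 = (2.405/87)^2 + (pi/270)^2
B^2 = 8.9956e-04 /cm^2

8.9956e-04


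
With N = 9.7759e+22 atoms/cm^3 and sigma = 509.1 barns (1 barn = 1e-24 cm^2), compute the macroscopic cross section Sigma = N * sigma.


Sigma = N * sigma_barns * 1e-24
Sigma = 9.7759e+22 * 509.1 * 1e-24
Sigma = 49.769 /cm

49.769


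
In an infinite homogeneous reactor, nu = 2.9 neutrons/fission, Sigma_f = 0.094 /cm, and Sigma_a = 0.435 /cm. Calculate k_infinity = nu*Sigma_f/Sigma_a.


k_inf = nu * Sigma_f / Sigma_a
k_inf = 2.9 * 0.094 / 0.435
k_inf = 0.62667

0.62667


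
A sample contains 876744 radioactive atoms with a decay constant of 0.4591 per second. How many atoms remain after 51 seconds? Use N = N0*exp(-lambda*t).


N = N0 * exp(-lambda * t)
N = 876744 * exp(-0.4591 * 51)
N = 5.9465e-05

5.9465e-05


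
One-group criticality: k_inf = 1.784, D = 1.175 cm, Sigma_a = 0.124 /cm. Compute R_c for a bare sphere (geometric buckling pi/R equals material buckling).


L^2 = D / Sigma_a = 1.175 / 0.124 = 9.475806 cm^2
B_m^2 = (k_inf - 1) / L^2 = (1.784 - 1) / 9.475806 = 0.08273703 /cm^2
For a bare sphere: B_g = pi/R, so R_c = pi / sqrt(B_m^2)
R_c = pi / sqrt(0.08273703) = 10.922 cm

10.922


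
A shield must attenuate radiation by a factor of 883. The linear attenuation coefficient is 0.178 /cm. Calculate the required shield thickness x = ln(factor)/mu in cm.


x = ln(factor) / mu
x = ln(883) / 0.178
x = 38.109 cm

38.109


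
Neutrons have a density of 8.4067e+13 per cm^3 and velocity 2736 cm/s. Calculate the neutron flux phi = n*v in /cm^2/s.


phi = n * v
phi = 8.4067e+13 * 2736
phi = 2.3001e+17 /cm^2/s

2.3001e+17


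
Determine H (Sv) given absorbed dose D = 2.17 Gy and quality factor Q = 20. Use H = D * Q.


H = D * Q
H = 2.17 * 20
H = 43.400 Sv

43.400


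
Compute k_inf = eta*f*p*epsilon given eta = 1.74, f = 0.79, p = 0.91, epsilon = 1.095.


k_inf = eta * f * p * epsilon
k_inf = 1.74 * 0.79 * 0.91 * 1.095
k_inf = 1.3697

1.3697


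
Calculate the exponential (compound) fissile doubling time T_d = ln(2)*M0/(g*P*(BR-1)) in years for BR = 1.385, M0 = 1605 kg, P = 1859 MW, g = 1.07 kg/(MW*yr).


Breeding gain G = BR - 1 = 1.385 - 1 = 0.385
Fissile production rate = g * P * G = 1.07 * 1859 * 0.385 = 765.81505 kg/yr
T_d = ln(2) * M0 / (g * P * G)
T_d = ln(2) * 1605 / 765.81505 = 1.4527 yr

1.4527


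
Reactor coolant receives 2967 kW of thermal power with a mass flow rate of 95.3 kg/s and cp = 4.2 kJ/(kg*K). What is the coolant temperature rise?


dT = Q / (m_dot * cp)
dT = 2967 / (95.3 * 4.2)
dT = 7.4127 C

7.4127


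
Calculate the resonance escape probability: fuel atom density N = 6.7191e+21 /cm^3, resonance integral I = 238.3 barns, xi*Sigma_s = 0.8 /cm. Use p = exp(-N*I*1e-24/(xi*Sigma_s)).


p = exp(-N * I * 1e-24 / (xi*Sigma_s))
p = exp(-6.7191e+21 * 238.3 * 1e-24 / 0.8)
p = 0.13514

0.13514


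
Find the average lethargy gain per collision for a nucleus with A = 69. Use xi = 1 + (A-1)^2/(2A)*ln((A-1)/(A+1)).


xi = 1 + (A-1)^2/(2A) * ln((A-1)/(A+1))
xi = 1 + (69-1)^2/(2*69) * ln((69-1)/(69 +1))
xi = 0.028707

0.028707


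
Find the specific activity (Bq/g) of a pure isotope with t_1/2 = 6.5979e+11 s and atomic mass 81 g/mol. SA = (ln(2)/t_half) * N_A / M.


lambda = ln(2) / t_half = ln(2) / 6.5979e+11 = 1.050557e-12 /s
SA = lambda * N_A / M
SA = 1.050557e-12 * 6.022e23 / 81
SA = 7.8104e+09 Bq/g

7.8104e+09


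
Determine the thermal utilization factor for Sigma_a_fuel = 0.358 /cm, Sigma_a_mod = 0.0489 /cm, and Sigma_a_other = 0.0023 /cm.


f = Sigma_a_fuel / (Sigma_a_fuel + Sigma_a_mod + Sigma_a_other)
f = 0.358 / (0.358 + 0.0489 + 0.0023)
f = 0.87488

0.87488


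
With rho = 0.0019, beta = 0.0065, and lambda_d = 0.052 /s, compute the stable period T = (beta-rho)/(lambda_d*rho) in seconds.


T = (beta - rho) / (lambda_d * rho)
T = (0.0065 - 0.0019) / (0.052 * 0.0019)
T = 46.559 s

46.559


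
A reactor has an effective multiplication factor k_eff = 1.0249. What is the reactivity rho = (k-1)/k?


rho = (k_eff - 1) / k_eff
rho = (1.0249 - 1) / 1.0249
rho = 0.024295

0.024295


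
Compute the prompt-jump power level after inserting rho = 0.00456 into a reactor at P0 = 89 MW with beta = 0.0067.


P1/P0 = beta / (beta - rho)
P1/P0 = 0.0067 / (0.0067 - 0.00456) = 3.130841
P1 = 89 * 3.130841 = 278.64 MW

278.64


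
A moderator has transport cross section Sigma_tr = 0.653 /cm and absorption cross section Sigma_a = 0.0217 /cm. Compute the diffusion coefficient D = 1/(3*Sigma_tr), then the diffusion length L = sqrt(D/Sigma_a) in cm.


D = 1 / (3 * Sigma_tr) = 1 / (3 * 0.653) = 0.5104645 cm
L = sqrt(D / Sigma_a)
L = sqrt(0.5104645 / 0.0217)
L = 4.8501 cm

4.8501


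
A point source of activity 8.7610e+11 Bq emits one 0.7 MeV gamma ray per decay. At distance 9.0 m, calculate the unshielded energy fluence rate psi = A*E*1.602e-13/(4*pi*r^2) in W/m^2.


psi = A * E * 1.602e-13 / (4*pi*r^2)
psi = 8.7610e+11 * 0.7 * 1.602e-13 / (4*pi*9.0^2)
psi = 9.6520e-05 W/m^2

9.6520e-05


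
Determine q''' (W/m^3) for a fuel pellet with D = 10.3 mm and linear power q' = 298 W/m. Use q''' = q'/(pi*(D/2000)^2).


r = D / 2 / 1000 = 10.3 / 2 / 1000 = 0.00515 m
q''' = q' / (pi * r^2)
q''' = 298 / (pi * 0.00515^2)
q''' = 3.5764e+06 W/m^3

3.5764e+06


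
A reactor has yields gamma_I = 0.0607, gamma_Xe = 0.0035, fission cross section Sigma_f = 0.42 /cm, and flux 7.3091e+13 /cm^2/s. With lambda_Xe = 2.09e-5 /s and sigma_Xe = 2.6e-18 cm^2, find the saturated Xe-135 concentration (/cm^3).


Xe_eq = (gamma_I + gamma_Xe) * Sigma_f * phi / (lambda_Xe + sigma_Xe * phi)
Numerator = (0.0607 + 0.0035) * 0.42 * 7.3091e+13 = 1.970826e+12
Denominator = 2.09e-5 + 2.6e-18 * 7.3091e+13 = 2.109366e-04
Xe_eq = 1.970826e+12 / 2.109366e-04 = 9.3432e+15 /cm^3

9.3432e+15


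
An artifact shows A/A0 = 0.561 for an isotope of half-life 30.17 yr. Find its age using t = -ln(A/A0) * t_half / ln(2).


lambda = ln(2) / t_half = ln(2) / 30.17 = 0.02297472 /yr
t = -ln(A/A0) / lambda
t = -ln(0.561) / 0.02297472
t = 25.160 yr

25.160


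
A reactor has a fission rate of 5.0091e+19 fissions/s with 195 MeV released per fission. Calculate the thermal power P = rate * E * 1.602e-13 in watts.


P = fission_rate * E_MeV * 1.602e-13
P = 5.0091e+19 * 195 * 1.602e-13
P = 1.5648e+09 W

1.5648e+09


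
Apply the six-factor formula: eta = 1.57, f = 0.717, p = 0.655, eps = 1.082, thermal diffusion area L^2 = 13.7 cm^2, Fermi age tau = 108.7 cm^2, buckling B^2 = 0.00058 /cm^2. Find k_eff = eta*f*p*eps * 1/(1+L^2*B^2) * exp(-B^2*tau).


k_inf = eta*f*p*eps = 1.57*0.717*0.655*1.082 = 0.7977878
P_TNL = 1/(1 + L^2*B^2) = 1/(1 + 13.7*0.00058) = 0.9921166
P_FNL = exp(-B^2*tau) = exp(-0.00058*108.7) = 0.9389003
k_eff = k_inf * P_TNL * P_FNL = 0.7977878 * 0.9921166 * 0.9389003
k_eff = 0.74314

0.74314


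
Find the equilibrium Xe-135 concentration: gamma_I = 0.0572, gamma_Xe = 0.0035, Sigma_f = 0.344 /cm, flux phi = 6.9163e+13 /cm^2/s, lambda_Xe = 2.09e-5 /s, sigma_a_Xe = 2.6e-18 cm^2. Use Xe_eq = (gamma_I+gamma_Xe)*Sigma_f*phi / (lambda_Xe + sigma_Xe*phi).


Xe_eq = (gamma_I + gamma_Xe) * Sigma_f * phi / (lambda_Xe + sigma_Xe * phi)
Numerator = (0.0572 + 0.0035) * 0.344 * 6.9163e+13 = 1.444179e+12
Denominator = 2.09e-5 + 2.6e-18 * 6.9163e+13 = 2.007238e-04
Xe_eq = 1.444179e+12 / 2.007238e-04 = 7.1949e+15 /cm^3

7.1949e+15


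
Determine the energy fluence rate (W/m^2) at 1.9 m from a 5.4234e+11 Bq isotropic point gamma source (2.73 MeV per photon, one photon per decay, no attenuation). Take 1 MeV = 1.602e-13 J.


psi = A * E * 1.602e-13 / (4*pi*r^2)
psi = 5.4234e+11 * 2.73 * 1.602e-13 / (4*pi*1.9^2)
psi = 0.0052285 W/m^2

0.0052285


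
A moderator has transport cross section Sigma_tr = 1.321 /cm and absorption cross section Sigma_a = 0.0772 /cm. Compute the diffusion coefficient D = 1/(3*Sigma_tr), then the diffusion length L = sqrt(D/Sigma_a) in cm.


D = 1 / (3 * Sigma_tr) = 1 / (3 * 1.321) = 0.2523341 cm
L = sqrt(D / Sigma_a)
L = sqrt(0.2523341 / 0.0772)
L = 1.8079 cm

1.8079


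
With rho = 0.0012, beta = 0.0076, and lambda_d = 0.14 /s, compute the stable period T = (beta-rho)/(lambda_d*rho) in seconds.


T = (beta - rho) / (lambda_d * rho)
T = (0.0076 - 0.0012) / (0.14 * 0.0012)
T = 38.095 s

38.095


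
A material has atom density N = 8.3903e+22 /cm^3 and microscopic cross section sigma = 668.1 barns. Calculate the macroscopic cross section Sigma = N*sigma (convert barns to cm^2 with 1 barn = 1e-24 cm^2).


Sigma = N * sigma_barns * 1e-24
Sigma = 8.3903e+22 * 668.1 * 1e-24
Sigma = 56.056 /cm

56.056


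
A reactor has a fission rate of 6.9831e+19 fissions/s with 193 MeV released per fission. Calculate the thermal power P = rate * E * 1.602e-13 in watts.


P = fission_rate * E_MeV * 1.602e-13
P = 6.9831e+19 * 193 * 1.602e-13
P = 2.1591e+09 W

2.1591e+09


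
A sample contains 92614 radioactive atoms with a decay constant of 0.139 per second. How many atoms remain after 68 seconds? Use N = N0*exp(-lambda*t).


N = N0 * exp(-lambda * t)
N = 92614 * exp(-0.139 * 68)
N = 7.2732

7.2732


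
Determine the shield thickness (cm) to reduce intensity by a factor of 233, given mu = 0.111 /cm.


x = ln(factor) / mu
x = ln(233) / 0.111
x = 49.108 cm

49.108


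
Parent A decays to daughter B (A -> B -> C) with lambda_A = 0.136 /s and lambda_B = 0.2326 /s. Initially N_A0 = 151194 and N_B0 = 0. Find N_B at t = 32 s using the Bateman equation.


N_B(t) = lambda_A * N_A0 / (lambda_B - lambda_A) * [exp(-lambda_A*t) - exp(-lambda_B*t)]
exp(-0.136*32) = 0.01288102; exp(-0.2326*32) = 5.854089e-04
N_B = 0.136 * 151194 / (0.2326 - 0.136) * (0.01288102 - 5.854089e-04)
N_B = 2617.3

2617.3


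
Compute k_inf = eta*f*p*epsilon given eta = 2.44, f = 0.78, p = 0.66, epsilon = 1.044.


k_inf = eta * f * p * epsilon
k_inf = 2.44 * 0.78 * 0.66 * 1.044
k_inf = 1.3114

1.3114


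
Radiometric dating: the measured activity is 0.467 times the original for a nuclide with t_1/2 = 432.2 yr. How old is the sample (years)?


lambda = ln(2) / t_half = ln(2) / 432.2 = 0.001603765 /yr
t = -ln(A/A0) / lambda
t = -ln(0.467) / 0.001603765
t = 474.77 yr

474.77


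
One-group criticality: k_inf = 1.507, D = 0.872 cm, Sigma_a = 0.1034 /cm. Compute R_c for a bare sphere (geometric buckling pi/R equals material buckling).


L^2 = D / Sigma_a = 0.872 / 0.1034 = 8.433269 cm^2
B_m^2 = (k_inf - 1) / L^2 = (1.507 - 1) / 8.433269 = 0.06011904 /cm^2
For a bare sphere: B_g = pi/R, so R_c = pi / sqrt(B_m^2)
R_c = pi / sqrt(0.06011904) = 12.813 cm

12.813


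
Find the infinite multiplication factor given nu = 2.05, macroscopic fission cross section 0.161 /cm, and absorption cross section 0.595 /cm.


k_inf = nu * Sigma_f / Sigma_a
k_inf = 2.05 * 0.161 / 0.595
k_inf = 0.55471

0.55471


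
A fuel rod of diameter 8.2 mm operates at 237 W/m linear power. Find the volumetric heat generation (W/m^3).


r = D / 2 / 1000 = 8.2 / 2 / 1000 = 0.0041 m
q''' = q' / (pi * r^2)
q''' = 237 / (pi * 0.0041^2)
q''' = 4.4878e+06 W/m^3

4.4878e+06


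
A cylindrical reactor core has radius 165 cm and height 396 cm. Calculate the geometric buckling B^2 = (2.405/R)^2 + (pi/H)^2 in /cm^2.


B^2 = (2.405/R)^2 + (pi/H)^2
B^2 = (2.405/165)^2 + (pi/396)^2
B^2 = 2.7539e-04 /cm^2

2.7539e-04


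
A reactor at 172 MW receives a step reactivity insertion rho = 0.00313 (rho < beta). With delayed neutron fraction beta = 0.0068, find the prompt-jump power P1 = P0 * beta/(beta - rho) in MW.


P1/P0 = beta / (beta - rho)
P1/P0 = 0.0068 / (0.0068 - 0.00313) = 1.852861
P1 = 172 * 1.852861 = 318.69 MW

318.69


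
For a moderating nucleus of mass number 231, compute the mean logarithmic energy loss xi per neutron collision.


xi = 1 + (A-1)^2/(2A) * ln((A-1)/(A+1))
xi = 1 + (231-1)^2/(2*231) * ln((231-1)/(231 +1))
xi = 0.0086331

0.0086331


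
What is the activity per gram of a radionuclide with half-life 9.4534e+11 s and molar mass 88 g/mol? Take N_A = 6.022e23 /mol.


lambda = ln(2) / t_half = ln(2) / 9.4534e+11 = 7.332253e-13 /s
SA = lambda * N_A / M
SA = 7.332253e-13 * 6.022e23 / 88
SA = 5.0176e+09 Bq/g

5.0176e+09


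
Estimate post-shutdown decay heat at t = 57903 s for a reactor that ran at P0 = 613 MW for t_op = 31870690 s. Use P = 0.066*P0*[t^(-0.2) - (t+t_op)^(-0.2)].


P/P0 = 0.066 * [t^(-0.2) - (t + t_op)^(-0.2)]
P/P0 = 0.066 * [57903^(-0.2) - (57903 + 31870690)^(-0.2)]
P/P0 = 0.066 * [0.1115475 - 0.03156197] = 0.005279045
P = 613 * 0.005279045 = 3.2361 MW

3.2361


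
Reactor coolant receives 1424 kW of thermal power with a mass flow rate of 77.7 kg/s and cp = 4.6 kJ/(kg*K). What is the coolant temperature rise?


dT = Q / (m_dot * cp)
dT = 1424 / (77.7 * 4.6)
dT = 3.9841 C

3.9841


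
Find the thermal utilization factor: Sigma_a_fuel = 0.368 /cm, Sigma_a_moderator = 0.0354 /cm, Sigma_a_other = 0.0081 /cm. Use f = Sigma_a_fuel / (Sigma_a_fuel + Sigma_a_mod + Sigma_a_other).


f = Sigma_a_fuel / (Sigma_a_fuel + Sigma_a_mod + Sigma_a_other)
f = 0.368 / (0.368 + 0.0354 + 0.0081)
f = 0.89429

0.89429


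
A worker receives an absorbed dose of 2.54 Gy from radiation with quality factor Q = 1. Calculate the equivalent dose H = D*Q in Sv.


H = D * Q
H = 2.54 * 1
H = 2.5400 Sv

2.5400


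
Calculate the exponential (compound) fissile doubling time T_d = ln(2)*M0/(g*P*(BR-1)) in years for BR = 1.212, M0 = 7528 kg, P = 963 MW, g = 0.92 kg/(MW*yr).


Breeding gain G = BR - 1 = 1.212 - 1 = 0.212
Fissile production rate = g * P * G = 0.92 * 963 * 0.212 = 187.82352 kg/yr
T_d = ln(2) * M0 / (g * P * G)
T_d = ln(2) * 7528 / 187.82352 = 27.781 yr

27.781


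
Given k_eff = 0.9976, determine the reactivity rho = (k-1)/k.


rho = (k_eff - 1) / k_eff
rho = (0.9976 - 1) / 0.9976
rho = -0.0024058

-0.0024058


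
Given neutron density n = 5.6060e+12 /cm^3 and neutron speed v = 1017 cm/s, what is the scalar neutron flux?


phi = n * v
phi = 5.6060e+12 * 1017
phi = 5.7013e+15 /cm^2/s

5.7013e+15


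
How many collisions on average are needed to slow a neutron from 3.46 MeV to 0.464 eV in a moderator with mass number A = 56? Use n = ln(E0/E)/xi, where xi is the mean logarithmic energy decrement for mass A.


xi = 1 + (A-1)^2/(2A)*ln((A-1)/(A+1)) = 0.03529286 (for A = 56)
n = ln(E0/E) / xi
n = ln(3.46e6 / 0.464) / 0.03529286
n = ln(7.456897e+06) / 0.03529286 = 448.38

448.38


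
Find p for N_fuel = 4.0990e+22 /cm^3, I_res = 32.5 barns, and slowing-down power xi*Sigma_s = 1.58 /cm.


p = exp(-N * I * 1e-24 / (xi*Sigma_s))
p = exp(-4.0990e+22 * 32.5 * 1e-24 / 1.58)
p = 0.43035

0.43035


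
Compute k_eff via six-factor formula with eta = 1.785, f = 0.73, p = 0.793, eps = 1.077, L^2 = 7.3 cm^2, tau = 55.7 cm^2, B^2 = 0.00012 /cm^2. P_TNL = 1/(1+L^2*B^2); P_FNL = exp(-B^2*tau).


k_inf = eta*f*p*eps = 1.785*0.73*0.793*1.077 = 1.112884
P_TNL = 1/(1 + L^2*B^2) = 1/(1 + 7.3*0.00012) = 0.9991248
P_FNL = exp(-B^2*tau) = exp(-0.00012*55.7) = 0.9933383
k_eff = k_inf * P_TNL * P_FNL = 1.112884 * 0.9991248 * 0.9933383
k_eff = 1.1045

1.1045


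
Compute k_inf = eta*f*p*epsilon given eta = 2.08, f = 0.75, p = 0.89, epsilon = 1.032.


k_inf = eta * f * p * epsilon
k_inf = 2.08 * 0.75 * 0.89 * 1.032
k_inf = 1.4328

1.4328


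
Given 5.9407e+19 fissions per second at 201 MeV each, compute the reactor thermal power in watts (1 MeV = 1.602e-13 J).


P = fission_rate * E_MeV * 1.602e-13
P = 5.9407e+19 * 201 * 1.602e-13
P = 1.9129e+09 W

1.9129e+09


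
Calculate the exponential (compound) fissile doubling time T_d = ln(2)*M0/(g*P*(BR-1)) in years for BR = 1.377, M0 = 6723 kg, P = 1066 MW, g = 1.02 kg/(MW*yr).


Breeding gain G = BR - 1 = 1.377 - 1 = 0.377
Fissile production rate = g * P * G = 1.02 * 1066 * 0.377 = 409.91964 kg/yr
T_d = ln(2) * M0 / (g * P * G)
T_d = ln(2) * 6723 / 409.91964 = 11.368 yr

11.368


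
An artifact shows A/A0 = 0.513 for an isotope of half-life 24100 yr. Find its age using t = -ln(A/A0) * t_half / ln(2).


lambda = ln(2) / t_half = ln(2) / 24100 = 2.876129e-05 /yr
t = -ln(A/A0) / lambda
t = -ln(0.513) / 2.876129e-05
t = 23208 yr

23208


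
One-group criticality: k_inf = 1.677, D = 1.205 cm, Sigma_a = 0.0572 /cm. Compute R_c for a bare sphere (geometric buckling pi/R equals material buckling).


L^2 = D / Sigma_a = 1.205 / 0.0572 = 21.06643 cm^2
B_m^2 = (k_inf - 1) / L^2 = (1.677 - 1) / 21.06643 = 0.03213644 /cm^2
For a bare sphere: B_g = pi/R, so R_c = pi / sqrt(B_m^2)
R_c = pi / sqrt(0.03213644) = 17.525 cm

17.525


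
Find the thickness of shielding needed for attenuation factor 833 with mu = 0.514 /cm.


x = ln(factor) / mu
x = ln(833) / 0.514
x = 13.084 cm

13.084


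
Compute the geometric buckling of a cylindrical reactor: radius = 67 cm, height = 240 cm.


B^2 = (2.405/R)^2 + (pi/H)^2
B^2 = (2.405/67)^2 + (pi/240)^2
B^2 = 0.0014598 /cm^2

0.0014598


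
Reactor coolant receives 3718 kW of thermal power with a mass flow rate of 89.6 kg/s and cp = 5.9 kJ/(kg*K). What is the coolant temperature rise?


dT = Q / (m_dot * cp)
dT = 3718 / (89.6 * 5.9)
dT = 7.0331 C

7.0331


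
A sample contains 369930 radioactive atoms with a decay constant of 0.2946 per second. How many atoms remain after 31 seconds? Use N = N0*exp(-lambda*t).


N = N0 * exp(-lambda * t)
N = 369930 * exp(-0.2946 * 31)
N = 39.984

39.984


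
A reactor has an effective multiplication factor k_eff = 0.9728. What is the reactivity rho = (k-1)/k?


rho = (k_eff - 1) / k_eff
rho = (0.9728 - 1) / 0.9728
rho = -0.027961

-0.027961


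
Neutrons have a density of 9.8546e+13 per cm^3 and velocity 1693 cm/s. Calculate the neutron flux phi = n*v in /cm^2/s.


phi = n * v
phi = 9.8546e+13 * 1693
phi = 1.6684e+17 /cm^2/s

1.6684e+17


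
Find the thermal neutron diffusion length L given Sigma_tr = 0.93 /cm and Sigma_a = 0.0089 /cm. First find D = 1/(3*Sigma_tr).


D = 1 / (3 * Sigma_tr) = 1 / (3 * 0.93) = 0.3584229 cm
L = sqrt(D / Sigma_a)
L = sqrt(0.3584229 / 0.0089)
L = 6.3460 cm

6.3460


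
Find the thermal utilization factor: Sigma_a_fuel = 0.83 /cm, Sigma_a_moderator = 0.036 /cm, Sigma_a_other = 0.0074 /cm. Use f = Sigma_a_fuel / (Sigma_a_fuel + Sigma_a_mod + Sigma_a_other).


f = Sigma_a_fuel / (Sigma_a_fuel + Sigma_a_mod + Sigma_a_other)
f = 0.83 / (0.83 + 0.036 + 0.0074)
f = 0.95031

0.95031


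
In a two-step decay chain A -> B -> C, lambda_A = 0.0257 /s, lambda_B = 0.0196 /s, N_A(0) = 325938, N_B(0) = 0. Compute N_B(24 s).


N_B(t) = lambda_A * N_A0 / (lambda_B - lambda_A) * [exp(-lambda_A*t) - exp(-lambda_B*t)]
exp(-0.0257*24) = 0.5396686; exp(-0.0196*24) = 0.6247523
N_B = 0.0257 * 325938 / (0.0196 - 0.0257) * (0.5396686 - 0.6247523)
N_B = 116838

116838


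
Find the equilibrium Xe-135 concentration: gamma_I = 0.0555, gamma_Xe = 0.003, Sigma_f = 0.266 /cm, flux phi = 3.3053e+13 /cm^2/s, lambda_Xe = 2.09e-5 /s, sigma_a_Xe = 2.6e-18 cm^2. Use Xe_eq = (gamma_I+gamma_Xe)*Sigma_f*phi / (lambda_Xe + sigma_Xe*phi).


Xe_eq = (gamma_I + gamma_Xe) * Sigma_f * phi / (lambda_Xe + sigma_Xe * phi)
Numerator = (0.0555 + 0.003) * 0.266 * 3.3053e+13 = 5.143377e+11
Denominator = 2.09e-5 + 2.6e-18 * 3.3053e+13 = 1.068378e-04
Xe_eq = 5.143377e+11 / 1.068378e-04 = 4.8142e+15 /cm^3

4.8142e+15


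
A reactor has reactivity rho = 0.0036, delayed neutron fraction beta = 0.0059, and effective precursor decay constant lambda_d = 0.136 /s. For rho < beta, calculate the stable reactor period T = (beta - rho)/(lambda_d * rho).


T = (beta - rho) / (lambda_d * rho)
T = (0.0059 - 0.0036) / (0.136 * 0.0036)
T = 4.6977 s

4.6977


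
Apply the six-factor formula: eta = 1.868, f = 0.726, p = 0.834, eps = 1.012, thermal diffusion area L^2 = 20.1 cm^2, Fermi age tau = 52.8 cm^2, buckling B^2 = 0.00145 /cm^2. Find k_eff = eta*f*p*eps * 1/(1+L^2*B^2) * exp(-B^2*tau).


k_inf = eta*f*p*eps = 1.868*0.726*0.834*1.012 = 1.144617
P_TNL = 1/(1 + L^2*B^2) = 1/(1 + 20.1*0.00145) = 0.9716804
P_FNL = exp(-B^2*tau) = exp(-0.00145*52.8) = 0.9262973
k_eff = k_inf * P_TNL * P_FNL = 1.144617 * 0.9716804 * 0.9262973
k_eff = 1.0302

1.0302


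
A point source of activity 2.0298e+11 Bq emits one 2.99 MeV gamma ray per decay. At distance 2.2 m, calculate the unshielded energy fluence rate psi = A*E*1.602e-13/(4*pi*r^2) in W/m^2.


psi = A * E * 1.602e-13 / (4*pi*r^2)
psi = 2.0298e+11 * 2.99 * 1.602e-13 / (4*pi*2.2^2)
psi = 0.0015986 W/m^2

0.0015986


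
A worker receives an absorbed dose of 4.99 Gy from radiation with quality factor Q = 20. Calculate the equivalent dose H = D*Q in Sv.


H = D * Q
H = 4.99 * 20
H = 99.800 Sv

99.800


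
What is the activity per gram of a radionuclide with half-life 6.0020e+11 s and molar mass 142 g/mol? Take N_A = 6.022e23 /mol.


lambda = ln(2) / t_half = ln(2) / 6.0020e+11 = 1.154860e-12 /s
SA = lambda * N_A / M
SA = 1.154860e-12 * 6.022e23 / 142
SA = 4.8976e+09 Bq/g

4.8976e+09


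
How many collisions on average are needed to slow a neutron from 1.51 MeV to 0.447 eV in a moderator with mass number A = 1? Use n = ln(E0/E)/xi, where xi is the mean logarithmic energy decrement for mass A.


xi = 1 + (A-1)^2/(2A)*ln((A-1)/(A+1)) = 1 (for A = 1)
n = ln(E0/E) / xi
n = ln(1.51e6 / 0.447) / 1
n = ln(3.378076e+06) / 1 = 15.033

15.033


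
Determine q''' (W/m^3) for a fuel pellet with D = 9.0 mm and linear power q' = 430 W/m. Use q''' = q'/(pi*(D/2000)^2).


r = D / 2 / 1000 = 9.0 / 2 / 1000 = 0.0045 m
q''' = q' / (pi * r^2)
q''' = 430 / (pi * 0.0045^2)
q''' = 6.7592e+06 W/m^3

6.7592e+06


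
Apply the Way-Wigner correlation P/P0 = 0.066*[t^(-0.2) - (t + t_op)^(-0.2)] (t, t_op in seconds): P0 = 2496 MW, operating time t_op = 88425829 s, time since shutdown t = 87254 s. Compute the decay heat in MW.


P/P0 = 0.066 * [t^(-0.2) - (t + t_op)^(-0.2)]
P/P0 = 0.066 * [87254^(-0.2) - (87254 + 88425829)^(-0.2)]
P/P0 = 0.066 * [0.1027645 - 0.02573941] = 0.005083656
P = 2496 * 0.005083656 = 12.689 MW

12.689


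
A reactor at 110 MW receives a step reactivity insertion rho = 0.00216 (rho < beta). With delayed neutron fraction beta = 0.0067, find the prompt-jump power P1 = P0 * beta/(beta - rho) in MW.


P1/P0 = beta / (beta - rho)
P1/P0 = 0.0067 / (0.0067 - 0.00216) = 1.475771
P1 = 110 * 1.475771 = 162.33 MW

162.33


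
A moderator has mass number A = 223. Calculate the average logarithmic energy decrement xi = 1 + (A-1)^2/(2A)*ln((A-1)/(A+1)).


xi = 1 + (A-1)^2/(2A) * ln((A-1)/(A+1))
xi = 1 + (223-1)^2/(2*223) * ln((223-1)/(223 +1))
xi = 0.0089419

0.0089419


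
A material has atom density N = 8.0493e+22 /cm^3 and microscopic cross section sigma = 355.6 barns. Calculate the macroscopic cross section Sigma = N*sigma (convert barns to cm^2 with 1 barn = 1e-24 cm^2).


Sigma = N * sigma_barns * 1e-24
Sigma = 8.0493e+22 * 355.6 * 1e-24
Sigma = 28.623 /cm

28.623


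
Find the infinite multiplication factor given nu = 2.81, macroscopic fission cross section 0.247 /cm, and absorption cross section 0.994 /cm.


k_inf = nu * Sigma_f / Sigma_a
k_inf = 2.81 * 0.247 / 0.994
k_inf = 0.69826

0.69826


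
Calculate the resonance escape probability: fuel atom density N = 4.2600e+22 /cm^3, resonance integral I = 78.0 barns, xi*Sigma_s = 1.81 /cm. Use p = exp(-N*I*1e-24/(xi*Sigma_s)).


p = exp(-N * I * 1e-24 / (xi*Sigma_s))
p = exp(-4.2600e+22 * 78.0 * 1e-24 / 1.81)
p = 0.15949

0.15949


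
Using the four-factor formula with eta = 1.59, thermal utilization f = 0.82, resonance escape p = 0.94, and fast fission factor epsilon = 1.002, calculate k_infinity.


k_inf = eta * f * p * epsilon
k_inf = 1.59 * 0.82 * 0.94 * 1.002
k_inf = 1.2280

1.2280


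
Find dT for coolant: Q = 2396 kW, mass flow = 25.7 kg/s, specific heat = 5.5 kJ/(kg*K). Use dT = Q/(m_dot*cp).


dT = Q / (m_dot * cp)
dT = 2396 / (25.7 * 5.5)
dT = 16.951 C

16.951


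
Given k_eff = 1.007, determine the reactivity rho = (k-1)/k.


rho = (k_eff - 1) / k_eff
rho = (1.007 - 1) / 1.007
rho = 0.0069513

0.0069513


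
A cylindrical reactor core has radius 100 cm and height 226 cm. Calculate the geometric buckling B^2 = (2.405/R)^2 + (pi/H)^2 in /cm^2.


B^2 = (2.405/R)^2 + (pi/H)^2
B^2 = (2.405/100)^2 + (pi/226)^2
B^2 = 7.7164e-04 /cm^2

7.7164e-04


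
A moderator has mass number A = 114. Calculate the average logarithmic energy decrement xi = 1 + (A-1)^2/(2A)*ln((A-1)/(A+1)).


xi = 1 + (A-1)^2/(2A) * ln((A-1)/(A+1))
xi = 1 + (114-1)^2/(2*114) * ln((114-1)/(114 +1))
xi = 0.017442

0.017442


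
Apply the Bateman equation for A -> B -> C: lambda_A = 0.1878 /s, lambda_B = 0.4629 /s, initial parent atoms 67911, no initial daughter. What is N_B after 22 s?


N_B(t) = lambda_A * N_A0 / (lambda_B - lambda_A) * [exp(-lambda_A*t) - exp(-lambda_B*t)]
exp(-0.1878*22) = 0.01605717; exp(-0.4629*22) = 3.777738e-05
N_B = 0.1878 * 67911 / (0.4629 - 0.1878) * (0.01605717 - 3.777738e-05)
N_B = 742.66

742.66


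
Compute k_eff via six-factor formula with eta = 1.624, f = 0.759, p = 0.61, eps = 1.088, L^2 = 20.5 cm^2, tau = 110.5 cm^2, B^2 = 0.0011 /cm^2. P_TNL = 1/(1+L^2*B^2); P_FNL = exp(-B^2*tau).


k_inf = eta*f*p*eps = 1.624*0.759*0.61*1.088 = 0.8180626
P_TNL = 1/(1 + L^2*B^2) = 1/(1 + 20.5*0.0011) = 0.9779473
P_FNL = exp(-B^2*tau) = exp(-0.0011*110.5) = 0.8855468
k_eff = k_inf * P_TNL * P_FNL = 0.8180626 * 0.9779473 * 0.8855468
k_eff = 0.70846

0.70846


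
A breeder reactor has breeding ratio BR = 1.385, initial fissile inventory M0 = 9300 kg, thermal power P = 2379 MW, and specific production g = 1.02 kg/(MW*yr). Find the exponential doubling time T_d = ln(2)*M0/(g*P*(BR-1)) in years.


Breeding gain G = BR - 1 = 1.385 - 1 = 0.385
Fissile production rate = g * P * G = 1.02 * 2379 * 0.385 = 934.2333 kg/yr
T_d = ln(2) * M0 / (g * P * G)
T_d = ln(2) * 9300 / 934.2333 = 6.9001 yr

6.9001


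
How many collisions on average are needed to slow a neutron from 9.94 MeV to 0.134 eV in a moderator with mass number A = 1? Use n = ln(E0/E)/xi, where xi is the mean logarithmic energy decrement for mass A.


xi = 1 + (A-1)^2/(2A)*ln((A-1)/(A+1)) = 1 (for A = 1)
n = ln(E0/E) / xi
n = ln(9.94e6 / 0.134) / 1
n = ln(7.417910e+07) / 1 = 18.122

18.122


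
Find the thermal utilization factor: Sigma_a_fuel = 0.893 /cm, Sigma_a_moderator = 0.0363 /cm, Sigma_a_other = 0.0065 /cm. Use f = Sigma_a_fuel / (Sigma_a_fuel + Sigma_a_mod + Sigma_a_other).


f = Sigma_a_fuel / (Sigma_a_fuel + Sigma_a_mod + Sigma_a_other)
f = 0.893 / (0.893 + 0.0363 + 0.0065)
f = 0.95426

0.95426


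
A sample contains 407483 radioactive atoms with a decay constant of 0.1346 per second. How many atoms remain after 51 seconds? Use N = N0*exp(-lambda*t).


N = N0 * exp(-lambda * t)
N = 407483 * exp(-0.1346 * 51)
N = 425.45

425.45


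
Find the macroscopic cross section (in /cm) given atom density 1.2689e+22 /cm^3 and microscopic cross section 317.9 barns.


Sigma = N * sigma_barns * 1e-24
Sigma = 1.2689e+22 * 317.9 * 1e-24
Sigma = 4.0338 /cm

4.0338


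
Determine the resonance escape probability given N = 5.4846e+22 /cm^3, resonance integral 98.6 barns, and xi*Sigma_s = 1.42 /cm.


p = exp(-N * I * 1e-24 / (xi*Sigma_s))
p = exp(-5.4846e+22 * 98.6 * 1e-24 / 1.42)
p = 0.022185

0.022185


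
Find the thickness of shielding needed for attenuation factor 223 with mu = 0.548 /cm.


x = ln(factor) / mu
x = ln(223) / 0.548
x = 9.8671 cm

9.8671


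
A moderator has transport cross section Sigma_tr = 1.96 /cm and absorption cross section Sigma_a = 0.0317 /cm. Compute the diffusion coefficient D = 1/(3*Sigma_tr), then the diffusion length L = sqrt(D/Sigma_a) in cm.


D = 1 / (3 * Sigma_tr) = 1 / (3 * 1.96) = 0.1700680 cm
L = sqrt(D / Sigma_a)
L = sqrt(0.1700680 / 0.0317)
L = 2.3162 cm

2.3162


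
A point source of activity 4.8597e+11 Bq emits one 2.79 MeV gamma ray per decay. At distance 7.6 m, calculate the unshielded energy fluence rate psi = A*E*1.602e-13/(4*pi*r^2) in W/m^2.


psi = A * E * 1.602e-13 / (4*pi*r^2)
psi = 4.8597e+11 * 2.79 * 1.602e-13 / (4*pi*7.6^2)
psi = 2.9925e-04 W/m^2

2.9925e-04


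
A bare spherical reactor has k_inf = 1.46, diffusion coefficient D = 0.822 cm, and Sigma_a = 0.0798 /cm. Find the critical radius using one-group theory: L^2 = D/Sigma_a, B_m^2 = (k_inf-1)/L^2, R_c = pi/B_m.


L^2 = D / Sigma_a = 0.822 / 0.0798 = 10.30075 cm^2
B_m^2 = (k_inf - 1) / L^2 = (1.46 - 1) / 10.30075 = 0.04465694 /cm^2
For a bare sphere: B_g = pi/R, so R_c = pi / sqrt(B_m^2)
R_c = pi / sqrt(0.04465694) = 14.866 cm

14.866


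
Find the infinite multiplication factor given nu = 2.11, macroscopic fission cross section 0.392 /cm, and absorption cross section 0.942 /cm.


k_inf = nu * Sigma_f / Sigma_a
k_inf = 2.11 * 0.392 / 0.942
k_inf = 0.87805

0.87805


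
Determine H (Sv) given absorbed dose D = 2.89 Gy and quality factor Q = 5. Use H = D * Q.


H = D * Q
H = 2.89 * 5
H = 14.450 Sv

14.450


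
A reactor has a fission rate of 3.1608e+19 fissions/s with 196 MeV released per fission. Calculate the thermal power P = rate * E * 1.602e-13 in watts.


P = fission_rate * E_MeV * 1.602e-13
P = 3.1608e+19 * 196 * 1.602e-13
P = 9.9247e+08 W

9.9247e+08


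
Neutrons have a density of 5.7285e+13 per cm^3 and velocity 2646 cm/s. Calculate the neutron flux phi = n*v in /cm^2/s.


phi = n * v
phi = 5.7285e+13 * 2646
phi = 1.5158e+17 /cm^2/s

1.5158e+17


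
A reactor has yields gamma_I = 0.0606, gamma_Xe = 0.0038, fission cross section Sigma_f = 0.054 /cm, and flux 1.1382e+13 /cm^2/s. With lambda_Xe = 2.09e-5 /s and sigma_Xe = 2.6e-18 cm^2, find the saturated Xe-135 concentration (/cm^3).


Xe_eq = (gamma_I + gamma_Xe) * Sigma_f * phi / (lambda_Xe + sigma_Xe * phi)
Numerator = (0.0606 + 0.0038) * 0.054 * 1.1382e+13 = 3.958204e+10
Denominator = 2.09e-5 + 2.6e-18 * 1.1382e+13 = 5.049320e-05
Xe_eq = 3.958204e+10 / 5.049320e-05 = 7.8391e+14 /cm^3

7.8391e+14


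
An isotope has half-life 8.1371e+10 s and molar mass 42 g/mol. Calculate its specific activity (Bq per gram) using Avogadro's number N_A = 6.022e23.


lambda = ln(2) / t_half = ln(2) / 8.1371e+10 = 8.518356e-12 /s
SA = lambda * N_A / M
SA = 8.518356e-12 * 6.022e23 / 42
SA = 1.2214e+11 Bq/g

1.2214e+11


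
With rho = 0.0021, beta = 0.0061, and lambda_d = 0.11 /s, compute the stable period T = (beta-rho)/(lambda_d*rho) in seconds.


T = (beta - rho) / (lambda_d * rho)
T = (0.0061 - 0.0021) / (0.11 * 0.0021)
T = 17.316 s

17.316


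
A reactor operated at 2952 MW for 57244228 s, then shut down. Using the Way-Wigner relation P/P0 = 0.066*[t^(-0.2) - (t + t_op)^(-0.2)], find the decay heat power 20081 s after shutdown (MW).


P/P0 = 0.066 * [t^(-0.2) - (t + t_op)^(-0.2)]
P/P0 = 0.066 * [20081^(-0.2) - (20081 + 57244228)^(-0.2)]
P/P0 = 0.066 * [0.1378615 - 0.02808169] = 0.007245467
P = 2952 * 0.007245467 = 21.389 MW

21.389


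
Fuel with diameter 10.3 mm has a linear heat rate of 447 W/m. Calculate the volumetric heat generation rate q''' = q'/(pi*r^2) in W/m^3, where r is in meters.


r = D / 2 / 1000 = 10.3 / 2 / 1000 = 0.00515 m
q''' = q' / (pi * r^2)
q''' = 447 / (pi * 0.00515^2)
q''' = 5.3647e+06 W/m^3

5.3647e+06


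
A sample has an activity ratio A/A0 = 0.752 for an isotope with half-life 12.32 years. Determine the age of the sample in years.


lambda = ln(2) / t_half = ln(2) / 12.32 = 0.05626195 /yr
t = -ln(A/A0) / lambda
t = -ln(0.752) / 0.05626195
t = 5.0659 yr

5.0659


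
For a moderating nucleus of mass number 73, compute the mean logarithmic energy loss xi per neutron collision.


xi = 1 + (A-1)^2/(2A) * ln((A-1)/(A+1))
xi = 1 + (73-1)^2/(2*73) * ln((73-1)/(73 +1))
xi = 0.027149

0.027149


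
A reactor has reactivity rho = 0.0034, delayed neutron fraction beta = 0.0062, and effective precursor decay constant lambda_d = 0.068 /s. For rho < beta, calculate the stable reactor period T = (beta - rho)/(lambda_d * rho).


T = (beta - rho) / (lambda_d * rho)
T = (0.0062 - 0.0034) / (0.068 * 0.0034)
T = 12.111 s

12.111
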